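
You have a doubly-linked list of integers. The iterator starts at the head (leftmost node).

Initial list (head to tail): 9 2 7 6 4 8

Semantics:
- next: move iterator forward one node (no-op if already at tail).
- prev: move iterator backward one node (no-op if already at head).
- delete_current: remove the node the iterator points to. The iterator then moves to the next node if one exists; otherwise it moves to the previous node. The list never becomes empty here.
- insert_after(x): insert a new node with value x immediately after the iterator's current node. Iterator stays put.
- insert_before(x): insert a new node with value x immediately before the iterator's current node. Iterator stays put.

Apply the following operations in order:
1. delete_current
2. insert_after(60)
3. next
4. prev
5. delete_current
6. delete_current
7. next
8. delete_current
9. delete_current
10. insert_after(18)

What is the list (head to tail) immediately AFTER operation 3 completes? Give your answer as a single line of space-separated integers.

After 1 (delete_current): list=[2, 7, 6, 4, 8] cursor@2
After 2 (insert_after(60)): list=[2, 60, 7, 6, 4, 8] cursor@2
After 3 (next): list=[2, 60, 7, 6, 4, 8] cursor@60

Answer: 2 60 7 6 4 8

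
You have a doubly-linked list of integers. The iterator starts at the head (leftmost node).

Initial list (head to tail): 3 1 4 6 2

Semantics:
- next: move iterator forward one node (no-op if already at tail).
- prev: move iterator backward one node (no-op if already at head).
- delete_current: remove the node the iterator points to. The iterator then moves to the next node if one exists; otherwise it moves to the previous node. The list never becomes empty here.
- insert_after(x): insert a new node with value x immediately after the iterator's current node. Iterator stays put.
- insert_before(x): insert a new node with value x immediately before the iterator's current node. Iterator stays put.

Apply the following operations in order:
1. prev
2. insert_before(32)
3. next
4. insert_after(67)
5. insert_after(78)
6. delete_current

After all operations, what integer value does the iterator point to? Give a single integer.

After 1 (prev): list=[3, 1, 4, 6, 2] cursor@3
After 2 (insert_before(32)): list=[32, 3, 1, 4, 6, 2] cursor@3
After 3 (next): list=[32, 3, 1, 4, 6, 2] cursor@1
After 4 (insert_after(67)): list=[32, 3, 1, 67, 4, 6, 2] cursor@1
After 5 (insert_after(78)): list=[32, 3, 1, 78, 67, 4, 6, 2] cursor@1
After 6 (delete_current): list=[32, 3, 78, 67, 4, 6, 2] cursor@78

Answer: 78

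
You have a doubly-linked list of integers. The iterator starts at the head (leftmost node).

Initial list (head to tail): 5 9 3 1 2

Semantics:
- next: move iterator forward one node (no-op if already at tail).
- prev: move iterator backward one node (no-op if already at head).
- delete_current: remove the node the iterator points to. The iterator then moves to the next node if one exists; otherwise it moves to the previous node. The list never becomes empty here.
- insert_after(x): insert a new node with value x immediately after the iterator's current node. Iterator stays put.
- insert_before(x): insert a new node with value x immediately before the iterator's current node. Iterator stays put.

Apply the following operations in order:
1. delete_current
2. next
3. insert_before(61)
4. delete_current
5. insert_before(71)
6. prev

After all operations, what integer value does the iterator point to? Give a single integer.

After 1 (delete_current): list=[9, 3, 1, 2] cursor@9
After 2 (next): list=[9, 3, 1, 2] cursor@3
After 3 (insert_before(61)): list=[9, 61, 3, 1, 2] cursor@3
After 4 (delete_current): list=[9, 61, 1, 2] cursor@1
After 5 (insert_before(71)): list=[9, 61, 71, 1, 2] cursor@1
After 6 (prev): list=[9, 61, 71, 1, 2] cursor@71

Answer: 71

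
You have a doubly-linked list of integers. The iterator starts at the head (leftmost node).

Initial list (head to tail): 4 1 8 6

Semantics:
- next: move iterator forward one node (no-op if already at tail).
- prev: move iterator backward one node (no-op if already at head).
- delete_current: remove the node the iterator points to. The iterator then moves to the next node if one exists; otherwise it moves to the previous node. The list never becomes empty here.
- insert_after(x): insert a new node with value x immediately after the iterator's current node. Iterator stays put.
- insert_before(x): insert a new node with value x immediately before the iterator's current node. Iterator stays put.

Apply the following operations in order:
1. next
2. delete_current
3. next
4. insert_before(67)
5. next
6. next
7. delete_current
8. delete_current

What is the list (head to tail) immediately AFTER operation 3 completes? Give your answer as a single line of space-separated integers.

After 1 (next): list=[4, 1, 8, 6] cursor@1
After 2 (delete_current): list=[4, 8, 6] cursor@8
After 3 (next): list=[4, 8, 6] cursor@6

Answer: 4 8 6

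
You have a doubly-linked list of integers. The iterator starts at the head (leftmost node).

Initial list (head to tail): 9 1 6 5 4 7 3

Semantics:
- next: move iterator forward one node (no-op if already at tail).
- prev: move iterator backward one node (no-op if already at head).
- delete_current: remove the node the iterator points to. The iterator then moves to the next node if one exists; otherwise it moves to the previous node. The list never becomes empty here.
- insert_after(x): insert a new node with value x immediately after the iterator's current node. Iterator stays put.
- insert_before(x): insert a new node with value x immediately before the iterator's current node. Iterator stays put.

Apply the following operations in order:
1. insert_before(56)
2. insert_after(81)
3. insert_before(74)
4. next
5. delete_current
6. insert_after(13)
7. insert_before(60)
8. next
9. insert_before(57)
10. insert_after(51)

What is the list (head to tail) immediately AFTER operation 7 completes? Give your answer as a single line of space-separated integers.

Answer: 56 74 9 60 1 13 6 5 4 7 3

Derivation:
After 1 (insert_before(56)): list=[56, 9, 1, 6, 5, 4, 7, 3] cursor@9
After 2 (insert_after(81)): list=[56, 9, 81, 1, 6, 5, 4, 7, 3] cursor@9
After 3 (insert_before(74)): list=[56, 74, 9, 81, 1, 6, 5, 4, 7, 3] cursor@9
After 4 (next): list=[56, 74, 9, 81, 1, 6, 5, 4, 7, 3] cursor@81
After 5 (delete_current): list=[56, 74, 9, 1, 6, 5, 4, 7, 3] cursor@1
After 6 (insert_after(13)): list=[56, 74, 9, 1, 13, 6, 5, 4, 7, 3] cursor@1
After 7 (insert_before(60)): list=[56, 74, 9, 60, 1, 13, 6, 5, 4, 7, 3] cursor@1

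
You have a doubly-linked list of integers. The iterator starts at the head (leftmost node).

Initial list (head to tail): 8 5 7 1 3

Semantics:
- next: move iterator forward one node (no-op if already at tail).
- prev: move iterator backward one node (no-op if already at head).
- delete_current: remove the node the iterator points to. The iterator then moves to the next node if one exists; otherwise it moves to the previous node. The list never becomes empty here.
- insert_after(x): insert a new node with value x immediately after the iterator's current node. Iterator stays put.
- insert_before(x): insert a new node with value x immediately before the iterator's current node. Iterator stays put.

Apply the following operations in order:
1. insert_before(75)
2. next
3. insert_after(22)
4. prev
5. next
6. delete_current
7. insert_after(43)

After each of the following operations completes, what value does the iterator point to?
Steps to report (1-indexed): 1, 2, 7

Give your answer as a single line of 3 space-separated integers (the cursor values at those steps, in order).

Answer: 8 5 22

Derivation:
After 1 (insert_before(75)): list=[75, 8, 5, 7, 1, 3] cursor@8
After 2 (next): list=[75, 8, 5, 7, 1, 3] cursor@5
After 3 (insert_after(22)): list=[75, 8, 5, 22, 7, 1, 3] cursor@5
After 4 (prev): list=[75, 8, 5, 22, 7, 1, 3] cursor@8
After 5 (next): list=[75, 8, 5, 22, 7, 1, 3] cursor@5
After 6 (delete_current): list=[75, 8, 22, 7, 1, 3] cursor@22
After 7 (insert_after(43)): list=[75, 8, 22, 43, 7, 1, 3] cursor@22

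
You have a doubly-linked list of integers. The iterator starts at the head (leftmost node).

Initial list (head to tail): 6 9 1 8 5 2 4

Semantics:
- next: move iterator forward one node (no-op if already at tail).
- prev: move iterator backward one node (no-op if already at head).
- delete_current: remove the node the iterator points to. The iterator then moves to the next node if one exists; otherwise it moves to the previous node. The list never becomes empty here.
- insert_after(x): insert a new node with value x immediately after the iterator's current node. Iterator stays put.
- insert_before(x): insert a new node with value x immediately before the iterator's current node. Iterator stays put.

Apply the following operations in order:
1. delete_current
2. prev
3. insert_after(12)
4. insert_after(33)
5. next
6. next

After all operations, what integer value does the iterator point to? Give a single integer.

Answer: 12

Derivation:
After 1 (delete_current): list=[9, 1, 8, 5, 2, 4] cursor@9
After 2 (prev): list=[9, 1, 8, 5, 2, 4] cursor@9
After 3 (insert_after(12)): list=[9, 12, 1, 8, 5, 2, 4] cursor@9
After 4 (insert_after(33)): list=[9, 33, 12, 1, 8, 5, 2, 4] cursor@9
After 5 (next): list=[9, 33, 12, 1, 8, 5, 2, 4] cursor@33
After 6 (next): list=[9, 33, 12, 1, 8, 5, 2, 4] cursor@12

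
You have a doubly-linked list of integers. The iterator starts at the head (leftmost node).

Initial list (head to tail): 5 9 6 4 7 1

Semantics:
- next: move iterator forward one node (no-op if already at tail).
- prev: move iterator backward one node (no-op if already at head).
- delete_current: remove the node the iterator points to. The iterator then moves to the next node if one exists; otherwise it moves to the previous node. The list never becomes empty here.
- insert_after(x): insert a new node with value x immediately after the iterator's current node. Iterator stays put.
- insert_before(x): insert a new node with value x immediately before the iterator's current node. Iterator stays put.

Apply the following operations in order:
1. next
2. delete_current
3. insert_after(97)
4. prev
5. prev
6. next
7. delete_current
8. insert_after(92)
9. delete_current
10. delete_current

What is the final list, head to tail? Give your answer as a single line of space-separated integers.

Answer: 5 4 7 1

Derivation:
After 1 (next): list=[5, 9, 6, 4, 7, 1] cursor@9
After 2 (delete_current): list=[5, 6, 4, 7, 1] cursor@6
After 3 (insert_after(97)): list=[5, 6, 97, 4, 7, 1] cursor@6
After 4 (prev): list=[5, 6, 97, 4, 7, 1] cursor@5
After 5 (prev): list=[5, 6, 97, 4, 7, 1] cursor@5
After 6 (next): list=[5, 6, 97, 4, 7, 1] cursor@6
After 7 (delete_current): list=[5, 97, 4, 7, 1] cursor@97
After 8 (insert_after(92)): list=[5, 97, 92, 4, 7, 1] cursor@97
After 9 (delete_current): list=[5, 92, 4, 7, 1] cursor@92
After 10 (delete_current): list=[5, 4, 7, 1] cursor@4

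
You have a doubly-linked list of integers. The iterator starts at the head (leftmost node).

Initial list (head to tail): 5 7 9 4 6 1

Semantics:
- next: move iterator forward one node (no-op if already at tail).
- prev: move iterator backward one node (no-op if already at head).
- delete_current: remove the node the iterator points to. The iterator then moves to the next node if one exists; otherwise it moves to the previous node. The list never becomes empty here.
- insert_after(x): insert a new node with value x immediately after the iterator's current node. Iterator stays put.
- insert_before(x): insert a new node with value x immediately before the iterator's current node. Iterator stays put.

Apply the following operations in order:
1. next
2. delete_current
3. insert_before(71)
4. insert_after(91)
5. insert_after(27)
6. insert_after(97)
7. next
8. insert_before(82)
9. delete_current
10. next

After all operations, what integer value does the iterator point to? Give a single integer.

Answer: 91

Derivation:
After 1 (next): list=[5, 7, 9, 4, 6, 1] cursor@7
After 2 (delete_current): list=[5, 9, 4, 6, 1] cursor@9
After 3 (insert_before(71)): list=[5, 71, 9, 4, 6, 1] cursor@9
After 4 (insert_after(91)): list=[5, 71, 9, 91, 4, 6, 1] cursor@9
After 5 (insert_after(27)): list=[5, 71, 9, 27, 91, 4, 6, 1] cursor@9
After 6 (insert_after(97)): list=[5, 71, 9, 97, 27, 91, 4, 6, 1] cursor@9
After 7 (next): list=[5, 71, 9, 97, 27, 91, 4, 6, 1] cursor@97
After 8 (insert_before(82)): list=[5, 71, 9, 82, 97, 27, 91, 4, 6, 1] cursor@97
After 9 (delete_current): list=[5, 71, 9, 82, 27, 91, 4, 6, 1] cursor@27
After 10 (next): list=[5, 71, 9, 82, 27, 91, 4, 6, 1] cursor@91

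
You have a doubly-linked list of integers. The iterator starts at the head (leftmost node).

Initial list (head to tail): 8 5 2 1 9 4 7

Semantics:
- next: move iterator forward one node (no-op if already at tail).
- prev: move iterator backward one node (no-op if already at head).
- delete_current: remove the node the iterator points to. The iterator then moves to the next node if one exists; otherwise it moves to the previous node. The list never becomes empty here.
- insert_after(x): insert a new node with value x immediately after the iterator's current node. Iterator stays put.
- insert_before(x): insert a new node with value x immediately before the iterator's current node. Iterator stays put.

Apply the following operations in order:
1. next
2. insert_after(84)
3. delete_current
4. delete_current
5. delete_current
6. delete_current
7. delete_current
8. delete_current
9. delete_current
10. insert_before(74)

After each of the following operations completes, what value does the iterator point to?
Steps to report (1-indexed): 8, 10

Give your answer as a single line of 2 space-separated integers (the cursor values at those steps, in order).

Answer: 7 8

Derivation:
After 1 (next): list=[8, 5, 2, 1, 9, 4, 7] cursor@5
After 2 (insert_after(84)): list=[8, 5, 84, 2, 1, 9, 4, 7] cursor@5
After 3 (delete_current): list=[8, 84, 2, 1, 9, 4, 7] cursor@84
After 4 (delete_current): list=[8, 2, 1, 9, 4, 7] cursor@2
After 5 (delete_current): list=[8, 1, 9, 4, 7] cursor@1
After 6 (delete_current): list=[8, 9, 4, 7] cursor@9
After 7 (delete_current): list=[8, 4, 7] cursor@4
After 8 (delete_current): list=[8, 7] cursor@7
After 9 (delete_current): list=[8] cursor@8
After 10 (insert_before(74)): list=[74, 8] cursor@8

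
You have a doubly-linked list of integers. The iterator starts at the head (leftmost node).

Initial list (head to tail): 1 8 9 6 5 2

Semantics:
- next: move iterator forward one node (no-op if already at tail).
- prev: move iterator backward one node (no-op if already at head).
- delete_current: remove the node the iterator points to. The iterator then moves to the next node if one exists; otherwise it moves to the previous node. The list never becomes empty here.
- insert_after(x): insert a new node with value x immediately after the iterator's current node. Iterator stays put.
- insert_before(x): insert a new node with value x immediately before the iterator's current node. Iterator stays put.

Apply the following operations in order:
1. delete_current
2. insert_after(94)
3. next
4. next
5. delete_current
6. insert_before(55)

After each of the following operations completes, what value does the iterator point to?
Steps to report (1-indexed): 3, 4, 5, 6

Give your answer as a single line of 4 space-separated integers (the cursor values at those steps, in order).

After 1 (delete_current): list=[8, 9, 6, 5, 2] cursor@8
After 2 (insert_after(94)): list=[8, 94, 9, 6, 5, 2] cursor@8
After 3 (next): list=[8, 94, 9, 6, 5, 2] cursor@94
After 4 (next): list=[8, 94, 9, 6, 5, 2] cursor@9
After 5 (delete_current): list=[8, 94, 6, 5, 2] cursor@6
After 6 (insert_before(55)): list=[8, 94, 55, 6, 5, 2] cursor@6

Answer: 94 9 6 6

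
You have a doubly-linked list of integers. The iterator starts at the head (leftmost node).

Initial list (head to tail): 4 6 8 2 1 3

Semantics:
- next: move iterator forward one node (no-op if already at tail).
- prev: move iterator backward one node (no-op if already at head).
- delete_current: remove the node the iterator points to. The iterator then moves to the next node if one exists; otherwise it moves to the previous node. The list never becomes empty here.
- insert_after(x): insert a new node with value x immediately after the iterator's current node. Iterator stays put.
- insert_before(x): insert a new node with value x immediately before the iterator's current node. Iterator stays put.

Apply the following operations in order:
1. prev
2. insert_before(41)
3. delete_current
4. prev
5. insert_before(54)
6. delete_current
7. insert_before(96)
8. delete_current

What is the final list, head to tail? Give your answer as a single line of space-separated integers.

After 1 (prev): list=[4, 6, 8, 2, 1, 3] cursor@4
After 2 (insert_before(41)): list=[41, 4, 6, 8, 2, 1, 3] cursor@4
After 3 (delete_current): list=[41, 6, 8, 2, 1, 3] cursor@6
After 4 (prev): list=[41, 6, 8, 2, 1, 3] cursor@41
After 5 (insert_before(54)): list=[54, 41, 6, 8, 2, 1, 3] cursor@41
After 6 (delete_current): list=[54, 6, 8, 2, 1, 3] cursor@6
After 7 (insert_before(96)): list=[54, 96, 6, 8, 2, 1, 3] cursor@6
After 8 (delete_current): list=[54, 96, 8, 2, 1, 3] cursor@8

Answer: 54 96 8 2 1 3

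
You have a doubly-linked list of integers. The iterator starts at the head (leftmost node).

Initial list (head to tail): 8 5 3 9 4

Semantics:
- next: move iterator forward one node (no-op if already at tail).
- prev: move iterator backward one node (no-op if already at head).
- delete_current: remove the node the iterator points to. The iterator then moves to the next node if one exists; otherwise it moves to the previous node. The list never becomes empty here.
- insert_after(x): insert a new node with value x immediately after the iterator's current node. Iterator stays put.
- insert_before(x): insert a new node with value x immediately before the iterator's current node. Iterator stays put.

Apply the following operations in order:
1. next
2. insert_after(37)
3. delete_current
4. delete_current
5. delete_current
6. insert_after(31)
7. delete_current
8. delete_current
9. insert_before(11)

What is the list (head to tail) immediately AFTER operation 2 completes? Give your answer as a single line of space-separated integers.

Answer: 8 5 37 3 9 4

Derivation:
After 1 (next): list=[8, 5, 3, 9, 4] cursor@5
After 2 (insert_after(37)): list=[8, 5, 37, 3, 9, 4] cursor@5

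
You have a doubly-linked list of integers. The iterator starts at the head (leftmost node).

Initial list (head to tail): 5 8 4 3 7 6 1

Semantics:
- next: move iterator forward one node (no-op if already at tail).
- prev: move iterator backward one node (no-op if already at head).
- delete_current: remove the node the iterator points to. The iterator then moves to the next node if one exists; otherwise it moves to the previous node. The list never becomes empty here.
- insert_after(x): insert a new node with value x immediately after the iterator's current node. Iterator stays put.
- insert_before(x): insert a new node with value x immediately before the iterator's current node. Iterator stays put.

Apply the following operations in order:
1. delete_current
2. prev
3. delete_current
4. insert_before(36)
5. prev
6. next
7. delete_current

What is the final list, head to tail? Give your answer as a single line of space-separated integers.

After 1 (delete_current): list=[8, 4, 3, 7, 6, 1] cursor@8
After 2 (prev): list=[8, 4, 3, 7, 6, 1] cursor@8
After 3 (delete_current): list=[4, 3, 7, 6, 1] cursor@4
After 4 (insert_before(36)): list=[36, 4, 3, 7, 6, 1] cursor@4
After 5 (prev): list=[36, 4, 3, 7, 6, 1] cursor@36
After 6 (next): list=[36, 4, 3, 7, 6, 1] cursor@4
After 7 (delete_current): list=[36, 3, 7, 6, 1] cursor@3

Answer: 36 3 7 6 1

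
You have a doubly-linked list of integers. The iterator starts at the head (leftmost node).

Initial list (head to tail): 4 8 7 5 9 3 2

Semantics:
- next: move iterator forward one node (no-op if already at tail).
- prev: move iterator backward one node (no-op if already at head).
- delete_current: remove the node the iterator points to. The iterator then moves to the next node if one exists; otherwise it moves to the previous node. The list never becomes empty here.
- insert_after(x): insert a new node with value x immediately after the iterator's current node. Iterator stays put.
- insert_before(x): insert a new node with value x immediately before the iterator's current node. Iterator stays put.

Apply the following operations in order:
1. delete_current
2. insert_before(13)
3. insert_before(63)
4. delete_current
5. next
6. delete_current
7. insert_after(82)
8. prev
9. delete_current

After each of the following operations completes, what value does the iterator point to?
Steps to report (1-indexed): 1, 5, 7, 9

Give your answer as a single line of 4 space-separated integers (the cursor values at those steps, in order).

Answer: 8 5 9 9

Derivation:
After 1 (delete_current): list=[8, 7, 5, 9, 3, 2] cursor@8
After 2 (insert_before(13)): list=[13, 8, 7, 5, 9, 3, 2] cursor@8
After 3 (insert_before(63)): list=[13, 63, 8, 7, 5, 9, 3, 2] cursor@8
After 4 (delete_current): list=[13, 63, 7, 5, 9, 3, 2] cursor@7
After 5 (next): list=[13, 63, 7, 5, 9, 3, 2] cursor@5
After 6 (delete_current): list=[13, 63, 7, 9, 3, 2] cursor@9
After 7 (insert_after(82)): list=[13, 63, 7, 9, 82, 3, 2] cursor@9
After 8 (prev): list=[13, 63, 7, 9, 82, 3, 2] cursor@7
After 9 (delete_current): list=[13, 63, 9, 82, 3, 2] cursor@9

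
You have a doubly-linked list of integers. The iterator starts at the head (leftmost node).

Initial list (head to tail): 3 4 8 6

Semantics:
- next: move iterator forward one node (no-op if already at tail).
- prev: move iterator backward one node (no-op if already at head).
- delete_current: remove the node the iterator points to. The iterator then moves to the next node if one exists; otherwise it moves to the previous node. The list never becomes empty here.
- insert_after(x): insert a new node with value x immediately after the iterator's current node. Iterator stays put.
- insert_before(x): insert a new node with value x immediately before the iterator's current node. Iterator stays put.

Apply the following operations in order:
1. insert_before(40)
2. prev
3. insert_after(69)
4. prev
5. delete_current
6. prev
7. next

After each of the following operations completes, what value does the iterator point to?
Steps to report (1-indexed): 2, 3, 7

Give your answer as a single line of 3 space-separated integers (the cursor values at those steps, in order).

Answer: 40 40 3

Derivation:
After 1 (insert_before(40)): list=[40, 3, 4, 8, 6] cursor@3
After 2 (prev): list=[40, 3, 4, 8, 6] cursor@40
After 3 (insert_after(69)): list=[40, 69, 3, 4, 8, 6] cursor@40
After 4 (prev): list=[40, 69, 3, 4, 8, 6] cursor@40
After 5 (delete_current): list=[69, 3, 4, 8, 6] cursor@69
After 6 (prev): list=[69, 3, 4, 8, 6] cursor@69
After 7 (next): list=[69, 3, 4, 8, 6] cursor@3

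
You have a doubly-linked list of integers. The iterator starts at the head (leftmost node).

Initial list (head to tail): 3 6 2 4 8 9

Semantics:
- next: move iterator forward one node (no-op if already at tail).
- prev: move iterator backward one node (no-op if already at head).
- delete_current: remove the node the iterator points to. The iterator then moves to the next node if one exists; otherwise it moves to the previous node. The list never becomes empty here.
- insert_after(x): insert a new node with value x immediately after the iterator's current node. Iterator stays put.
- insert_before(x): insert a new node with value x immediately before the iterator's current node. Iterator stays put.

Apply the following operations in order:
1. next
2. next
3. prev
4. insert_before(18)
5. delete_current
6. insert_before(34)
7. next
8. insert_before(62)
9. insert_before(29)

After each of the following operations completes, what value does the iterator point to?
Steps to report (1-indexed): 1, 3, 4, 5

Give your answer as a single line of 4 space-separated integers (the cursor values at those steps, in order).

After 1 (next): list=[3, 6, 2, 4, 8, 9] cursor@6
After 2 (next): list=[3, 6, 2, 4, 8, 9] cursor@2
After 3 (prev): list=[3, 6, 2, 4, 8, 9] cursor@6
After 4 (insert_before(18)): list=[3, 18, 6, 2, 4, 8, 9] cursor@6
After 5 (delete_current): list=[3, 18, 2, 4, 8, 9] cursor@2
After 6 (insert_before(34)): list=[3, 18, 34, 2, 4, 8, 9] cursor@2
After 7 (next): list=[3, 18, 34, 2, 4, 8, 9] cursor@4
After 8 (insert_before(62)): list=[3, 18, 34, 2, 62, 4, 8, 9] cursor@4
After 9 (insert_before(29)): list=[3, 18, 34, 2, 62, 29, 4, 8, 9] cursor@4

Answer: 6 6 6 2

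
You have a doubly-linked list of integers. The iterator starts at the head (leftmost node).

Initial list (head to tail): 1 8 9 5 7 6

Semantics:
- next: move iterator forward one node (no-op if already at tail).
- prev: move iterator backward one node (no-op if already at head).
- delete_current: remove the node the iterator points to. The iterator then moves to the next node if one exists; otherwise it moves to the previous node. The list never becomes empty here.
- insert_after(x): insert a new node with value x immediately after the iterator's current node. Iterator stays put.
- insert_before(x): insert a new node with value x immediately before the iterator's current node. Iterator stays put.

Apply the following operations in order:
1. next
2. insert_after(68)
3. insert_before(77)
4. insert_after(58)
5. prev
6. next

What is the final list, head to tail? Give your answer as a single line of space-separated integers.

After 1 (next): list=[1, 8, 9, 5, 7, 6] cursor@8
After 2 (insert_after(68)): list=[1, 8, 68, 9, 5, 7, 6] cursor@8
After 3 (insert_before(77)): list=[1, 77, 8, 68, 9, 5, 7, 6] cursor@8
After 4 (insert_after(58)): list=[1, 77, 8, 58, 68, 9, 5, 7, 6] cursor@8
After 5 (prev): list=[1, 77, 8, 58, 68, 9, 5, 7, 6] cursor@77
After 6 (next): list=[1, 77, 8, 58, 68, 9, 5, 7, 6] cursor@8

Answer: 1 77 8 58 68 9 5 7 6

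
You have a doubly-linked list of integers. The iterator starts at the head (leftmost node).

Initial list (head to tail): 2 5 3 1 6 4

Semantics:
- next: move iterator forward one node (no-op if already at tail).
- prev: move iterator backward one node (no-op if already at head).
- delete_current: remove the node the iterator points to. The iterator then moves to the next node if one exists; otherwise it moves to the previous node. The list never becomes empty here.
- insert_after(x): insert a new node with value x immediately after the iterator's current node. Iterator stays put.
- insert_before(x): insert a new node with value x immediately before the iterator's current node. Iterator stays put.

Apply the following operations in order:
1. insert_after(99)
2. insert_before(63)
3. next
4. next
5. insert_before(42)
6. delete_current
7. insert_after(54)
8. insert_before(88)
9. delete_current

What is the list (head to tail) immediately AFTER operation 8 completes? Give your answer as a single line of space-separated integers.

After 1 (insert_after(99)): list=[2, 99, 5, 3, 1, 6, 4] cursor@2
After 2 (insert_before(63)): list=[63, 2, 99, 5, 3, 1, 6, 4] cursor@2
After 3 (next): list=[63, 2, 99, 5, 3, 1, 6, 4] cursor@99
After 4 (next): list=[63, 2, 99, 5, 3, 1, 6, 4] cursor@5
After 5 (insert_before(42)): list=[63, 2, 99, 42, 5, 3, 1, 6, 4] cursor@5
After 6 (delete_current): list=[63, 2, 99, 42, 3, 1, 6, 4] cursor@3
After 7 (insert_after(54)): list=[63, 2, 99, 42, 3, 54, 1, 6, 4] cursor@3
After 8 (insert_before(88)): list=[63, 2, 99, 42, 88, 3, 54, 1, 6, 4] cursor@3

Answer: 63 2 99 42 88 3 54 1 6 4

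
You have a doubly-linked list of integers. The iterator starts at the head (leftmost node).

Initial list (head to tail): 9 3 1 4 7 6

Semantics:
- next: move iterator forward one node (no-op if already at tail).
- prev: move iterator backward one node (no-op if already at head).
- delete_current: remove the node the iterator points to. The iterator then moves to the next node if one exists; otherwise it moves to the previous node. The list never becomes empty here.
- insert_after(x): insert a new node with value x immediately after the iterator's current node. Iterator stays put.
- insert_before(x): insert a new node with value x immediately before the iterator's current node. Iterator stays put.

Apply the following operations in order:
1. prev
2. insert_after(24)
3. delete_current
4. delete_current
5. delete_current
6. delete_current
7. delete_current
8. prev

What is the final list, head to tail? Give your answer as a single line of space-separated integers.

Answer: 7 6

Derivation:
After 1 (prev): list=[9, 3, 1, 4, 7, 6] cursor@9
After 2 (insert_after(24)): list=[9, 24, 3, 1, 4, 7, 6] cursor@9
After 3 (delete_current): list=[24, 3, 1, 4, 7, 6] cursor@24
After 4 (delete_current): list=[3, 1, 4, 7, 6] cursor@3
After 5 (delete_current): list=[1, 4, 7, 6] cursor@1
After 6 (delete_current): list=[4, 7, 6] cursor@4
After 7 (delete_current): list=[7, 6] cursor@7
After 8 (prev): list=[7, 6] cursor@7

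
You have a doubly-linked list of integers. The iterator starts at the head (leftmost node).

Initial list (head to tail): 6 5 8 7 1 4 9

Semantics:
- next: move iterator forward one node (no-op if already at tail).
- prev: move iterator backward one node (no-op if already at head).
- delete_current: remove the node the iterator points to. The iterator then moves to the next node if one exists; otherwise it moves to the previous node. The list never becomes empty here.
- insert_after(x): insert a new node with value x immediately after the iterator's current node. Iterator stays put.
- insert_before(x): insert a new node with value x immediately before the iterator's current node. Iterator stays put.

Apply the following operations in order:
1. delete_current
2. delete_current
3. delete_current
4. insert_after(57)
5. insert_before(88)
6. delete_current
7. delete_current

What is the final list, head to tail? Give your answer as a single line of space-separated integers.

Answer: 88 1 4 9

Derivation:
After 1 (delete_current): list=[5, 8, 7, 1, 4, 9] cursor@5
After 2 (delete_current): list=[8, 7, 1, 4, 9] cursor@8
After 3 (delete_current): list=[7, 1, 4, 9] cursor@7
After 4 (insert_after(57)): list=[7, 57, 1, 4, 9] cursor@7
After 5 (insert_before(88)): list=[88, 7, 57, 1, 4, 9] cursor@7
After 6 (delete_current): list=[88, 57, 1, 4, 9] cursor@57
After 7 (delete_current): list=[88, 1, 4, 9] cursor@1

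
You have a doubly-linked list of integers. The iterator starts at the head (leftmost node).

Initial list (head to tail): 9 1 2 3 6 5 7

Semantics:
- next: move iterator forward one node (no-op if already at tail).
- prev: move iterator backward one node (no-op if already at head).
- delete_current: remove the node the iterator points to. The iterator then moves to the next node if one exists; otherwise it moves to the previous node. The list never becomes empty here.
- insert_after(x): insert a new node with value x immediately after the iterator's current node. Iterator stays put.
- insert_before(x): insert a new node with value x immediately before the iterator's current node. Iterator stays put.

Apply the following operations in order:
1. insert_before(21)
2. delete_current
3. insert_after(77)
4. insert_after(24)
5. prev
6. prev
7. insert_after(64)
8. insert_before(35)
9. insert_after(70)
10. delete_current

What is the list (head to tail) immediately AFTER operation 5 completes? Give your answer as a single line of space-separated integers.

Answer: 21 1 24 77 2 3 6 5 7

Derivation:
After 1 (insert_before(21)): list=[21, 9, 1, 2, 3, 6, 5, 7] cursor@9
After 2 (delete_current): list=[21, 1, 2, 3, 6, 5, 7] cursor@1
After 3 (insert_after(77)): list=[21, 1, 77, 2, 3, 6, 5, 7] cursor@1
After 4 (insert_after(24)): list=[21, 1, 24, 77, 2, 3, 6, 5, 7] cursor@1
After 5 (prev): list=[21, 1, 24, 77, 2, 3, 6, 5, 7] cursor@21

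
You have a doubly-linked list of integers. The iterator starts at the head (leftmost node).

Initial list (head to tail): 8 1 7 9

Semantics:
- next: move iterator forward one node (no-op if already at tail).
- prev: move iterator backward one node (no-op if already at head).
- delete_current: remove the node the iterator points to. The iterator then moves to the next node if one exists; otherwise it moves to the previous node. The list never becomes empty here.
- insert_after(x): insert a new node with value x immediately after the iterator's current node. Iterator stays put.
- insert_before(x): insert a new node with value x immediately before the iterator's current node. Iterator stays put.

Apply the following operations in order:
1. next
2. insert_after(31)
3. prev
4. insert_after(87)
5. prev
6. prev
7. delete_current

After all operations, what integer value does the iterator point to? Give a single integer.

Answer: 87

Derivation:
After 1 (next): list=[8, 1, 7, 9] cursor@1
After 2 (insert_after(31)): list=[8, 1, 31, 7, 9] cursor@1
After 3 (prev): list=[8, 1, 31, 7, 9] cursor@8
After 4 (insert_after(87)): list=[8, 87, 1, 31, 7, 9] cursor@8
After 5 (prev): list=[8, 87, 1, 31, 7, 9] cursor@8
After 6 (prev): list=[8, 87, 1, 31, 7, 9] cursor@8
After 7 (delete_current): list=[87, 1, 31, 7, 9] cursor@87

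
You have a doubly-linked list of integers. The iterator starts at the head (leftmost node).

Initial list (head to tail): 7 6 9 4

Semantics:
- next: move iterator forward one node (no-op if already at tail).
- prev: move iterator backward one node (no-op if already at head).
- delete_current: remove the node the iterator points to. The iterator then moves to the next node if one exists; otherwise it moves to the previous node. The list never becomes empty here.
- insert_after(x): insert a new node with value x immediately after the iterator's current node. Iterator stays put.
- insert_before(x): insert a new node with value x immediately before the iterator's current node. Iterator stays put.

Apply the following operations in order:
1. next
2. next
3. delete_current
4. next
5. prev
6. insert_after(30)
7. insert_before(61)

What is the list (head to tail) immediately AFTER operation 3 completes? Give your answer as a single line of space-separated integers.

Answer: 7 6 4

Derivation:
After 1 (next): list=[7, 6, 9, 4] cursor@6
After 2 (next): list=[7, 6, 9, 4] cursor@9
After 3 (delete_current): list=[7, 6, 4] cursor@4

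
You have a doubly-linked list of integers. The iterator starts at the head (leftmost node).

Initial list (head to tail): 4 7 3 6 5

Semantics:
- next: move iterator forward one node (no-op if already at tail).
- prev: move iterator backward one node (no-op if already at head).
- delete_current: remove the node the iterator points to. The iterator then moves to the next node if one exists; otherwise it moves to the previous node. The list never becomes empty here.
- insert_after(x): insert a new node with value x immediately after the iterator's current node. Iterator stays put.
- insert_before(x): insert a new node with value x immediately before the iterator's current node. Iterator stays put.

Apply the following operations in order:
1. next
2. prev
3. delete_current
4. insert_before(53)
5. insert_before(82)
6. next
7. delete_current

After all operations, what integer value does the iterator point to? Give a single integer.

Answer: 6

Derivation:
After 1 (next): list=[4, 7, 3, 6, 5] cursor@7
After 2 (prev): list=[4, 7, 3, 6, 5] cursor@4
After 3 (delete_current): list=[7, 3, 6, 5] cursor@7
After 4 (insert_before(53)): list=[53, 7, 3, 6, 5] cursor@7
After 5 (insert_before(82)): list=[53, 82, 7, 3, 6, 5] cursor@7
After 6 (next): list=[53, 82, 7, 3, 6, 5] cursor@3
After 7 (delete_current): list=[53, 82, 7, 6, 5] cursor@6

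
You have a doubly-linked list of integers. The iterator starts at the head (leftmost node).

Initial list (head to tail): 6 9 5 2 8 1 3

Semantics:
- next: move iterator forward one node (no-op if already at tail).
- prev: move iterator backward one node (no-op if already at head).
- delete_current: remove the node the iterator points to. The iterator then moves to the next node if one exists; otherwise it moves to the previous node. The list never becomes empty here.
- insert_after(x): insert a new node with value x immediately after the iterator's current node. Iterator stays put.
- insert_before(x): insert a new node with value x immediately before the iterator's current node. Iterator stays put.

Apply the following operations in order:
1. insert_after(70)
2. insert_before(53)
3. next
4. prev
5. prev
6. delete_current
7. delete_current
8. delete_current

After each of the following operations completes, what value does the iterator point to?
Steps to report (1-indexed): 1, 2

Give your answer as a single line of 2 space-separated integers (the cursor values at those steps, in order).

After 1 (insert_after(70)): list=[6, 70, 9, 5, 2, 8, 1, 3] cursor@6
After 2 (insert_before(53)): list=[53, 6, 70, 9, 5, 2, 8, 1, 3] cursor@6
After 3 (next): list=[53, 6, 70, 9, 5, 2, 8, 1, 3] cursor@70
After 4 (prev): list=[53, 6, 70, 9, 5, 2, 8, 1, 3] cursor@6
After 5 (prev): list=[53, 6, 70, 9, 5, 2, 8, 1, 3] cursor@53
After 6 (delete_current): list=[6, 70, 9, 5, 2, 8, 1, 3] cursor@6
After 7 (delete_current): list=[70, 9, 5, 2, 8, 1, 3] cursor@70
After 8 (delete_current): list=[9, 5, 2, 8, 1, 3] cursor@9

Answer: 6 6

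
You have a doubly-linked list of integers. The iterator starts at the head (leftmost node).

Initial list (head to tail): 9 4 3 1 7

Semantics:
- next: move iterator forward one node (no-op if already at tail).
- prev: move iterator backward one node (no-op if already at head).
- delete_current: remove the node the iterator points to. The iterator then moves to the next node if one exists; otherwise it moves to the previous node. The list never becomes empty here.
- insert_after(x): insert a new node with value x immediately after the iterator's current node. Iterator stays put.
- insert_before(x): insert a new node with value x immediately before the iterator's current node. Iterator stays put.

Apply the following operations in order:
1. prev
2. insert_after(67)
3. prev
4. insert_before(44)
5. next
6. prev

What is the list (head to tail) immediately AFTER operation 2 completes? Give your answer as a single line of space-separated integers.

Answer: 9 67 4 3 1 7

Derivation:
After 1 (prev): list=[9, 4, 3, 1, 7] cursor@9
After 2 (insert_after(67)): list=[9, 67, 4, 3, 1, 7] cursor@9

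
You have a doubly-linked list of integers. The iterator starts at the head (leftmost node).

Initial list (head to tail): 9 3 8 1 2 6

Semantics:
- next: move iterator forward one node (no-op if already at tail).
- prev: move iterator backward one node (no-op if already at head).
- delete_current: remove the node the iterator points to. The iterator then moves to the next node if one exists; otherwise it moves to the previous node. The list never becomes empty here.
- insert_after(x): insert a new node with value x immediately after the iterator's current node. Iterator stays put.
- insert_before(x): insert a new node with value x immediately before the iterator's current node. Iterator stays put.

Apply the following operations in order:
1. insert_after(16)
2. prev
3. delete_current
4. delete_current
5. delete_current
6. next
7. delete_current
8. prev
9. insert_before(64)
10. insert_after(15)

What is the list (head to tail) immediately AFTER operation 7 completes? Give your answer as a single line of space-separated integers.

After 1 (insert_after(16)): list=[9, 16, 3, 8, 1, 2, 6] cursor@9
After 2 (prev): list=[9, 16, 3, 8, 1, 2, 6] cursor@9
After 3 (delete_current): list=[16, 3, 8, 1, 2, 6] cursor@16
After 4 (delete_current): list=[3, 8, 1, 2, 6] cursor@3
After 5 (delete_current): list=[8, 1, 2, 6] cursor@8
After 6 (next): list=[8, 1, 2, 6] cursor@1
After 7 (delete_current): list=[8, 2, 6] cursor@2

Answer: 8 2 6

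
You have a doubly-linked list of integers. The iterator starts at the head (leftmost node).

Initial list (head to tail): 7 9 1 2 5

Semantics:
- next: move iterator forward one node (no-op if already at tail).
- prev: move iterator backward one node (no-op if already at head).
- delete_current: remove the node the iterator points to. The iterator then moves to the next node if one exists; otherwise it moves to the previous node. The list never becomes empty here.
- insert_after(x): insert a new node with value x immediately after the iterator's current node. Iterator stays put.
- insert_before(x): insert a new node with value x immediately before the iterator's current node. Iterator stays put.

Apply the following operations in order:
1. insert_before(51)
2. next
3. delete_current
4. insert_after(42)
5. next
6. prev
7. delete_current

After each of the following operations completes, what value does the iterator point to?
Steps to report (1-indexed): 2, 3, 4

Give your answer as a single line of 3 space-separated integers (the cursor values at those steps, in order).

Answer: 9 1 1

Derivation:
After 1 (insert_before(51)): list=[51, 7, 9, 1, 2, 5] cursor@7
After 2 (next): list=[51, 7, 9, 1, 2, 5] cursor@9
After 3 (delete_current): list=[51, 7, 1, 2, 5] cursor@1
After 4 (insert_after(42)): list=[51, 7, 1, 42, 2, 5] cursor@1
After 5 (next): list=[51, 7, 1, 42, 2, 5] cursor@42
After 6 (prev): list=[51, 7, 1, 42, 2, 5] cursor@1
After 7 (delete_current): list=[51, 7, 42, 2, 5] cursor@42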